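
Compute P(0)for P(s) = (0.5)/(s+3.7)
DC gain = P(0) = num(0)/den(0) = 0.5/3.7 = 0.1351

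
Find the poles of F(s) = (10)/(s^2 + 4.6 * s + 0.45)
Set denominator = 0: s^2 + 4.6*s + 0.45 = (s + 0.1)(s + 4.5) = 0 → Poles: -0.1, -4.5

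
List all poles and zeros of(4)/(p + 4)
Set denominator = 0: p + 4 = 0 → Poles: -4
Numerator is a nonzero constant (4) → Zeros: none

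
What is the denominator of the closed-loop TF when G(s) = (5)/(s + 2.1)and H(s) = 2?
Characteristic poly = G_den * H_den + G_num * H_num = (s + 2.1) + (10) = s + 12.1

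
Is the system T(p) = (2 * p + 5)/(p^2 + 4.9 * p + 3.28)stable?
Denominator: p^2 + 4.9*p + 3.28 = (p + 4.1)(p + 0.8). Poles: -0.8, -4.1. All Re(p)<0: Yes (stable)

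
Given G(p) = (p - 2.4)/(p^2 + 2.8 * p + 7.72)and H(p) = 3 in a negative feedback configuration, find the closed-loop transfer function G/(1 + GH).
Closed-loop T = G/(1+GH).
Numerator: G_num * H_den = p - 2.4.
Denominator: G_den * H_den + G_num * H_num = (p^2 + 2.8*p + 7.72) + (3*p - 7.2) = p^2 + 5.8*p + 0.52.
T(p) = (p - 2.4)/(p^2 + 5.8*p + 0.52)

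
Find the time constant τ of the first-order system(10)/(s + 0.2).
First-order system: τ = -1/pole. Pole = -0.2. τ = -1/(-0.2) = 5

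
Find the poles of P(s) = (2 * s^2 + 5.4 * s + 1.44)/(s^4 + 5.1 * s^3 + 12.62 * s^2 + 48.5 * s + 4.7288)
Set denominator = 0: s^4 + 5.1*s^3 + 12.62*s^2 + 48.5*s + 4.7288 = (s + 0.1)(s + 4.6)(s^2 + 0.4*s + 10.28) = 0 → Poles: -0.1, -0.2 + 3.2j, -0.2 - 3.2j, -4.6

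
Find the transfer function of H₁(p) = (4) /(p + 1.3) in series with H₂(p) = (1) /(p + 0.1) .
Series: H = H₁ · H₂ = (n₁·n₂)/(d₁·d₂).
Num: n₁·n₂ = 4. Den: d₁·d₂ = p^2 + 1.4*p + 0.13.
H(p) = (4)/(p^2 + 1.4*p + 0.13)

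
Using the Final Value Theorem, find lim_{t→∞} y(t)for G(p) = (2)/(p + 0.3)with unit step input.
FVT: lim_{t→∞} y(t) = lim_{p→0} p*Y(p) where Y(p) = G(p)/p.
= lim_{p→0} G(p) = G(0) = num(0)/den(0) = 2/0.3 = 6.667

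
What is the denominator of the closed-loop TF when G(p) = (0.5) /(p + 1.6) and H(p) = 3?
Characteristic poly = G_den * H_den + G_num * H_num = (p + 1.6) + (1.5) = p + 3.1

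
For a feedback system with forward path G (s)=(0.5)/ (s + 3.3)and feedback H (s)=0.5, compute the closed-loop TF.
Closed-loop T = G/(1+GH).
Numerator: G_num * H_den = 0.5.
Denominator: G_den * H_den + G_num * H_num = (s + 3.3) + (0.25) = s + 3.55.
T(s) = (0.5)/(s + 3.55)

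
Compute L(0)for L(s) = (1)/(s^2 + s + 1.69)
DC gain = L(0) = num(0)/den(0) = 1/1.69 = 0.5917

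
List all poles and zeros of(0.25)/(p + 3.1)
Set denominator = 0: p + 3.1 = 0 → Poles: -3.1
Numerator is a nonzero constant (0.25) → Zeros: none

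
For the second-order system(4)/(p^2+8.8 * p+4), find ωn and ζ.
Standard form: ωn²/(p²+2ζωn·p+ωn²).
const=4=ωn² → ωn=2, p coeff=8.8=2ζωn → ζ=2.2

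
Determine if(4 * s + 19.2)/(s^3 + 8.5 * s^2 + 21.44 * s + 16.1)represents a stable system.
Denominator: s^3 + 8.5*s^2 + 21.44*s + 16.1 = (s + 2.5)(s + 1.4)(s + 4.6). Poles: -1.4, -2.5, -4.6. All Re(p)<0: Yes (stable)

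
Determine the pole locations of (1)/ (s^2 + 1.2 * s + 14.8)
Set denominator = 0: s^2 + 1.2*s + 14.8 = 0 → Poles: -0.6 + 3.8j, -0.6 - 3.8j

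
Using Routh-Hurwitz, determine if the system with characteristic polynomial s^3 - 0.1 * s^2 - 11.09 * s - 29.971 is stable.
Routh array:
s^3: [1, -11.09]; s^2: [-0.1, -29.971]; s^1: [-310.8]; s^0: [-29.971]
First column: [1, -0.1, -310.8, -29.971]. Sign changes = 1.
No, unstable (1 RHP root(s))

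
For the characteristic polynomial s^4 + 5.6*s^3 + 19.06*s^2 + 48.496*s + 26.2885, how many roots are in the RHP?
s^4 + 5.6*s^3 + 19.06*s^2 + 48.496*s + 26.2885 = (s + 0.7)(s + 3.5)(s^2 + 1.4*s + 10.73). Poles: -0.7, -0.7 + 3.2j, -0.7 - 3.2j, -3.5. RHP poles (Re>0): 0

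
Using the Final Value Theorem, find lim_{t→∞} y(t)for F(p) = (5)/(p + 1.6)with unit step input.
FVT: lim_{t→∞} y(t) = lim_{p→0} p*Y(p) where Y(p) = F(p)/p.
= lim_{p→0} F(p) = F(0) = num(0)/den(0) = 5/1.6 = 3.125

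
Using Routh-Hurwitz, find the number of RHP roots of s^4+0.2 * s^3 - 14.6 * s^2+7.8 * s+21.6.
Routh array:
s^4: [1, -14.6, 21.6]; s^3: [0.2, 7.8]; s^2: [-53.6, 21.6]; s^1: [7.8806]; s^0: [21.6]
First column: [1, 0.2, -53.6, 7.8806, 21.6]. Sign changes = RHP roots = 2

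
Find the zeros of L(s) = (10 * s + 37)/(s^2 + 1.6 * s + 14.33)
Set numerator = 0: 10*s + 37 = 0 → Zeros: -3.7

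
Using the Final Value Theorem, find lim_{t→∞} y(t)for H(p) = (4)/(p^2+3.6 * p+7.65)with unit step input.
FVT: lim_{t→∞} y(t) = lim_{p→0} p*Y(p) where Y(p) = H(p)/p.
= lim_{p→0} H(p) = H(0) = num(0)/den(0) = 4/7.65 = 0.5229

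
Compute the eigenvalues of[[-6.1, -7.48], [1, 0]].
Eigenvalues solve det(λI - A) = 0.
Characteristic polynomial: λ^2 + 6.1*λ + 7.48 = 0.
Factor: (λ + 4.4)(λ + 1.7) = 0.
Roots: -1.7, -4.4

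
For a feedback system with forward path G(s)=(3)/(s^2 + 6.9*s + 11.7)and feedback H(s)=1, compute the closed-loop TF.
Closed-loop T = G/(1+GH).
Numerator: G_num * H_den = 3.
Denominator: G_den * H_den + G_num * H_num = (s^2 + 6.9*s + 11.7) + (3) = s^2 + 6.9*s + 14.7.
T(s) = (3)/(s^2 + 6.9*s + 14.7)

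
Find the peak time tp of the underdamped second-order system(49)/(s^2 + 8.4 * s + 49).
Standard form: ωn²/(s²+2ζωn·s+ωn²) → ωn = 7, ζ = 0.6.
ωd = ωn·√(1-ζ²) = 7·√(1-0.6²) = 5.6.
tp = π/ωd = π/5.6 = 0.561 s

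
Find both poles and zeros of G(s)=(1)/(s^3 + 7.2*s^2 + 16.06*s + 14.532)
Set denominator = 0: s^3 + 7.2*s^2 + 16.06*s + 14.532 = (s + 4.2)(s^2 + 3*s + 3.46) = 0 → Poles: -1.5 + 1.1j, -1.5 - 1.1j, -4.2
Numerator is a nonzero constant (1) → Zeros: none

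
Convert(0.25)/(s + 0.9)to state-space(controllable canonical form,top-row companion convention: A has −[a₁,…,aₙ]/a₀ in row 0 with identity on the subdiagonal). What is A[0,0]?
Reachable canonical form for den = s + 0.9: top row of A = -[a₁,a₂,...,aₙ]/a₀, ones on the subdiagonal, zeros elsewhere.
A = [[-0.9]].
A[0,0] = -0.9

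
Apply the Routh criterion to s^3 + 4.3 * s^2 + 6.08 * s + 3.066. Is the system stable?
Routh array:
s^3: [1, 6.08]; s^2: [4.3, 3.066]; s^1: [5.36698]; s^0: [3.066]
First column: [1, 4.3, 5.36698, 3.066]. Sign changes = 0.
Yes, stable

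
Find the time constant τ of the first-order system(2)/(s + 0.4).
First-order system: τ = -1/pole. Pole = -0.4. τ = -1/(-0.4) = 2.5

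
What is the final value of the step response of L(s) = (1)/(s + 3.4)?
FVT: lim_{t→∞} y(t) = lim_{s→0} s*Y(s) where Y(s) = L(s)/s.
= lim_{s→0} L(s) = L(0) = num(0)/den(0) = 1/3.4 = 0.2941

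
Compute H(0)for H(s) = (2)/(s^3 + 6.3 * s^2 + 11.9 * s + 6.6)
DC gain = H(0) = num(0)/den(0) = 2/6.6 = 0.303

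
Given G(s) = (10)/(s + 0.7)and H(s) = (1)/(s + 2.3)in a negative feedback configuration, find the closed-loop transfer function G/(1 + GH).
Closed-loop T = G/(1+GH).
Numerator: G_num * H_den = 10*s + 23.
Denominator: G_den * H_den + G_num * H_num = (s^2 + 3*s + 1.61) + (10) = s^2 + 3*s + 11.61.
T(s) = (10*s + 23)/(s^2 + 3*s + 11.61)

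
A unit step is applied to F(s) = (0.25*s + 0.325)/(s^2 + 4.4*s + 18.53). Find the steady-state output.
FVT: lim_{t→∞} y(t) = lim_{s→0} s*Y(s) where Y(s) = F(s)/s.
= lim_{s→0} F(s) = F(0) = num(0)/den(0) = 0.325/18.53 = 0.01754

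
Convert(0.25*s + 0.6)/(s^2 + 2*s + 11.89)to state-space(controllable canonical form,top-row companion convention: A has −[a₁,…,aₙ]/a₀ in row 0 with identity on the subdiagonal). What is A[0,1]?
Reachable canonical form for den = s^2 + 2*s + 11.89: top row of A = -[a₁,a₂,...,aₙ]/a₀, ones on the subdiagonal, zeros elsewhere.
A = [[-2, -11.89], [1, 0]].
A[0,1] = -11.89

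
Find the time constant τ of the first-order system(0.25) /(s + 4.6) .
First-order system: τ = -1/pole. Pole = -4.6. τ = -1/(-4.6) = 0.2174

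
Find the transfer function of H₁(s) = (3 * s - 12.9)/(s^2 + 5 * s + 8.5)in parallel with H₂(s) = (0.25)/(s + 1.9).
Parallel: H = H₁ + H₂ = (n₁·d₂ + n₂·d₁)/(d₁·d₂).
n₁·d₂ = 3*s^2 - 7.2*s - 24.51. n₂·d₁ = 0.25*s^2 + 1.25*s + 2.125. Sum = 3.25*s^2 - 5.95*s - 22.385. d₁·d₂ = s^3 + 6.9*s^2 + 18*s + 16.15.
H(s) = (3.25*s^2 - 5.95*s - 22.385)/(s^3 + 6.9*s^2 + 18*s + 16.15)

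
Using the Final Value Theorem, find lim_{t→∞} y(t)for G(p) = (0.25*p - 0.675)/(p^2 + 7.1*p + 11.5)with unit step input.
FVT: lim_{t→∞} y(t) = lim_{p→0} p*Y(p) where Y(p) = G(p)/p.
= lim_{p→0} G(p) = G(0) = num(0)/den(0) = -0.675/11.5 = -0.0587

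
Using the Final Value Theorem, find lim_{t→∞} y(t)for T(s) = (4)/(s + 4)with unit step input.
FVT: lim_{t→∞} y(t) = lim_{s→0} s*Y(s) where Y(s) = T(s)/s.
= lim_{s→0} T(s) = T(0) = num(0)/den(0) = 4/4 = 1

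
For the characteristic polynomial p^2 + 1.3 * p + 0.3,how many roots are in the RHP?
p^2 + 1.3*p + 0.3 = (p + 0.3)(p + 1). Poles: -0.3, -1. RHP poles (Re>0): 0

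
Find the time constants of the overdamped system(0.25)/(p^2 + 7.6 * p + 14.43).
Overdamped: real poles at -3.9, -3.7. τ = -1/pole → τ₁ = 0.2564, τ₂ = 0.2703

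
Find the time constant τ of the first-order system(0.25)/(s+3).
First-order system: τ = -1/pole. Pole = -3. τ = -1/(-3) = 0.3333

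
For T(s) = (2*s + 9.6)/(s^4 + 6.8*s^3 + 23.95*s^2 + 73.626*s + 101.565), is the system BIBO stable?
Denominator: s^4 + 6.8*s^3 + 23.95*s^2 + 73.626*s + 101.565 = (s + 2.5)(s + 3.7)(s^2 + 0.6*s + 10.98). Poles: -0.3 + 3.3j, -0.3 - 3.3j, -2.5, -3.7. All Re(p)<0: Yes (stable)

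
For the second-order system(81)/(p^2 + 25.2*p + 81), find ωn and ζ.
Standard form: ωn²/(p²+2ζωn·p+ωn²).
const=81=ωn² → ωn=9, p coeff=25.2=2ζωn → ζ=1.4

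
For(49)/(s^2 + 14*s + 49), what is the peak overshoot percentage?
Standard form: ωn²/(s²+2ζωn·s+ωn²) → ωn = 7, ζ = 1.
ζ ≥ 1, so the response is non-oscillatory: peak overshoot = 0%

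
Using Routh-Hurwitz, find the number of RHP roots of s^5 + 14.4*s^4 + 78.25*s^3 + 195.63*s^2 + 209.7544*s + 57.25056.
Routh array:
s^5: [1, 78.25, 209.7544]; s^4: [14.4, 195.63, 57.25056]; s^3: [64.6646, 205.779]; s^2: [149.806, 57.25056]; s^1: [181.066]; s^0: [57.25056]
First column: [1, 14.4, 64.6646, 149.806, 181.066, 57.25056]. Sign changes = RHP roots = 0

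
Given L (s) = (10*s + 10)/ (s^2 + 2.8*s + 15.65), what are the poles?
Set denominator = 0: s^2 + 2.8*s + 15.65 = 0 → Poles: -1.4 + 3.7j, -1.4 - 3.7j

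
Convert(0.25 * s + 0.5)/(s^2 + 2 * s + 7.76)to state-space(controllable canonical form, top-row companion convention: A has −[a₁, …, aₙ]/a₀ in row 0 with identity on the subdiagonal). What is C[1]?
Reachable canonical form: C = numerator coefficients (right-aligned, zero-padded to length n).
num = 0.25*s + 0.5, C = [[0.25, 0.5]].
C[1] = 0.5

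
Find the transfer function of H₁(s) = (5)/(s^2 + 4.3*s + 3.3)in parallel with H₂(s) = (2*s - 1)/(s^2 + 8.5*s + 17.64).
Parallel: H = H₁ + H₂ = (n₁·d₂ + n₂·d₁)/(d₁·d₂).
n₁·d₂ = 5*s^2 + 42.5*s + 88.2. n₂·d₁ = 2*s^3 + 7.6*s^2 + 2.3*s - 3.3. Sum = 2*s^3 + 12.6*s^2 + 44.8*s + 84.9. d₁·d₂ = s^4 + 12.8*s^3 + 57.49*s^2 + 103.902*s + 58.212.
H(s) = (2*s^3 + 12.6*s^2 + 44.8*s + 84.9)/(s^4 + 12.8*s^3 + 57.49*s^2 + 103.902*s + 58.212)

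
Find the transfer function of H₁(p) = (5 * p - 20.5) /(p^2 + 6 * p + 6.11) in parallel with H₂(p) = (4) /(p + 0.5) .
Parallel: H = H₁ + H₂ = (n₁·d₂ + n₂·d₁)/(d₁·d₂).
n₁·d₂ = 5*p^2 - 18*p - 10.25. n₂·d₁ = 4*p^2 + 24*p + 24.44. Sum = 9*p^2 + 6*p + 14.19. d₁·d₂ = p^3 + 6.5*p^2 + 9.11*p + 3.055.
H(p) = (9*p^2 + 6*p + 14.19)/(p^3 + 6.5*p^2 + 9.11*p + 3.055)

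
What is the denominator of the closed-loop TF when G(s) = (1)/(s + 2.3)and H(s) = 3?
Characteristic poly = G_den * H_den + G_num * H_num = (s + 2.3) + (3) = s + 5.3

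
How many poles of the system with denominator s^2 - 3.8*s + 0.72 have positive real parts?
s^2 - 3.8*s + 0.72 = (s - 0.2)(s - 3.6). Poles: 0.2, 3.6. RHP poles (Re>0): 2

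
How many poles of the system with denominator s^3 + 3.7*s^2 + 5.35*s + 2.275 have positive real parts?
s^3 + 3.7*s^2 + 5.35*s + 2.275 = (s + 0.7)(s^2 + 3*s + 3.25). Poles: -0.7, -1.5 + 1j, -1.5 - 1j. RHP poles (Re>0): 0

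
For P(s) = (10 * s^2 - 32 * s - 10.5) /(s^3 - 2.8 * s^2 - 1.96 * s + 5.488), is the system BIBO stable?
Denominator: s^3 - 2.8*s^2 - 1.96*s + 5.488 = (s - 1.4)(s - 2.8)(s + 1.4). Poles: -1.4, 1.4, 2.8. All Re(p)<0: No (unstable)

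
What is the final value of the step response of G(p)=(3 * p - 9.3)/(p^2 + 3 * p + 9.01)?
FVT: lim_{t→∞} y(t) = lim_{p→0} p*Y(p) where Y(p) = G(p)/p.
= lim_{p→0} G(p) = G(0) = num(0)/den(0) = -9.3/9.01 = -1.032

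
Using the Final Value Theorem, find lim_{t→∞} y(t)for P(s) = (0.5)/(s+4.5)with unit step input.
FVT: lim_{t→∞} y(t) = lim_{s→0} s*Y(s) where Y(s) = P(s)/s.
= lim_{s→0} P(s) = P(0) = num(0)/den(0) = 0.5/4.5 = 0.1111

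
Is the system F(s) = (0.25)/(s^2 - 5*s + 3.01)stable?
Denominator: s^2 - 5*s + 3.01 = (s - 4.3)(s - 0.7). Poles: 0.7, 4.3. All Re(p)<0: No (unstable)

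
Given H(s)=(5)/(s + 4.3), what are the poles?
Set denominator = 0: s + 4.3 = 0 → Poles: -4.3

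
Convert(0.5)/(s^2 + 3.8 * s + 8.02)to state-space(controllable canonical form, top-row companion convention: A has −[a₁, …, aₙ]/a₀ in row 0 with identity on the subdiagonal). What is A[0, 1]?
Reachable canonical form for den = s^2 + 3.8*s + 8.02: top row of A = -[a₁,a₂,...,aₙ]/a₀, ones on the subdiagonal, zeros elsewhere.
A = [[-3.8, -8.02], [1, 0]].
A[0,1] = -8.02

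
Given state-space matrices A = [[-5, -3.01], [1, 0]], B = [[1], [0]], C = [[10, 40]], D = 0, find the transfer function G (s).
G(s) = C(sI - A)⁻¹B + D.
Characteristic polynomial det(sI - A) = s^2 + 5*s + 3.01.
Numerator from C·adj(sI-A)·B + D·det(sI-A) = 10*s + 40.
G(s) = (10*s + 40)/(s^2 + 5*s + 3.01)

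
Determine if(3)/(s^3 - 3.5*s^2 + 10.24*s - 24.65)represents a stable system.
Denominator: s^3 - 3.5*s^2 + 10.24*s - 24.65 = (s - 2.9)(s^2 - 0.6*s + 8.5). Poles: 0.3 + 2.9j, 0.3 - 2.9j, 2.9. All Re(p)<0: No (unstable)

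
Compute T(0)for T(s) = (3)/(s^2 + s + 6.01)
DC gain = T(0) = num(0)/den(0) = 3/6.01 = 0.4992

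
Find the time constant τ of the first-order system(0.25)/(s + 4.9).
First-order system: τ = -1/pole. Pole = -4.9. τ = -1/(-4.9) = 0.2041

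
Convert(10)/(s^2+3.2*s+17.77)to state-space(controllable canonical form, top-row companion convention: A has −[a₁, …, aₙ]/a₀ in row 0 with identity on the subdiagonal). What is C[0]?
Reachable canonical form: C = numerator coefficients (right-aligned, zero-padded to length n).
num = 10, C = [[0, 10]].
C[0] = 0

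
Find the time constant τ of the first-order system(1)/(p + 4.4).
First-order system: τ = -1/pole. Pole = -4.4. τ = -1/(-4.4) = 0.2273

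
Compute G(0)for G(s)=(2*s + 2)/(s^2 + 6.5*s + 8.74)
DC gain = G(0) = num(0)/den(0) = 2/8.74 = 0.2288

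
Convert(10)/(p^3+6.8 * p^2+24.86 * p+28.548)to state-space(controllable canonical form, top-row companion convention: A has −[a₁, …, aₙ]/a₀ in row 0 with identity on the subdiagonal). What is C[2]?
Reachable canonical form: C = numerator coefficients (right-aligned, zero-padded to length n).
num = 10, C = [[0, 0, 10]].
C[2] = 10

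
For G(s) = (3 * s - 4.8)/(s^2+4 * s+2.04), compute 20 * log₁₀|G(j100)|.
Substitute s = j*100: G(j100) = 0.0016779 - 0.029939j.
|G(j100)| = sqrt(Re² + Im²) = 0.02999.
20*log₁₀(0.02999) = -30.46 dB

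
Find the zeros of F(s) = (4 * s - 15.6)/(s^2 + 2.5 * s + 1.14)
Set numerator = 0: 4*s - 15.6 = 0 → Zeros: 3.9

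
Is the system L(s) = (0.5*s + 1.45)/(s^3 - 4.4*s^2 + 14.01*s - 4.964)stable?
Denominator: s^3 - 4.4*s^2 + 14.01*s - 4.964 = (s - 0.4)(s^2 - 4*s + 12.41). Poles: 0.4, 2 + 2.9j, 2 - 2.9j. All Re(p)<0: No (unstable)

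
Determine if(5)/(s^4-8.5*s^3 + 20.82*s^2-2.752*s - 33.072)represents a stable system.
Denominator: s^4 - 8.5*s^3 + 20.82*s^2 - 2.752*s - 33.072 = (s + 1)(s - 3.9)(s^2 - 5.6*s + 8.48). Poles: -1, 2.8 + 0.8j, 2.8 - 0.8j, 3.9. All Re(p)<0: No (unstable)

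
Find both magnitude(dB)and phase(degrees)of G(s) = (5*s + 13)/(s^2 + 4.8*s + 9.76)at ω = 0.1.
Substitute s = j*0.1: G(j0.1) = 1.33263 - 0.0143243j.
|G| = 20*log₁₀(sqrt(Re²+Im²)) = 2.49 dB.
∠G = atan2(Im, Re) = -0.62°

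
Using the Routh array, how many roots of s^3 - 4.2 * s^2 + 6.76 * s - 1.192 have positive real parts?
Routh array:
s^3: [1, 6.76]; s^2: [-4.2, -1.192]; s^1: [6.47619]; s^0: [-1.192]
First column: [1, -4.2, 6.47619, -1.192]. Sign changes = RHP roots = 3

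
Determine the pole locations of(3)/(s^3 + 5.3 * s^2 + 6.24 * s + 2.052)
Set denominator = 0: s^3 + 5.3*s^2 + 6.24*s + 2.052 = (s + 0.6)(s + 0.9)(s + 3.8) = 0 → Poles: -0.6, -0.9, -3.8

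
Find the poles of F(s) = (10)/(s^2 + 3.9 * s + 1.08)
Set denominator = 0: s^2 + 3.9*s + 1.08 = (s + 3.6)(s + 0.3) = 0 → Poles: -0.3, -3.6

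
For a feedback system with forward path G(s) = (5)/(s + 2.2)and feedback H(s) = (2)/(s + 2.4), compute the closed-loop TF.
Closed-loop T = G/(1+GH).
Numerator: G_num * H_den = 5*s + 12.
Denominator: G_den * H_den + G_num * H_num = (s^2 + 4.6*s + 5.28) + (10) = s^2 + 4.6*s + 15.28.
T(s) = (5*s + 12)/(s^2 + 4.6*s + 15.28)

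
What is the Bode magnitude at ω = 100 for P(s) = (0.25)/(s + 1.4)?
Substitute s = j*100: P(j100) = 3.49931e-05 - 0.00249951j.
|P(j100)| = sqrt(Re² + Im²) = 0.0025.
20*log₁₀(0.0025) = -52.04 dB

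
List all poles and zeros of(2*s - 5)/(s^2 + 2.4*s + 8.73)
Set denominator = 0: s^2 + 2.4*s + 8.73 = 0 → Poles: -1.2 + 2.7j, -1.2 - 2.7j
Set numerator = 0: 2*s - 5 = 0 → Zeros: 2.5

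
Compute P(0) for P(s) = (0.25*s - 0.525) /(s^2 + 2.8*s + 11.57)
DC gain = P(0) = num(0)/den(0) = -0.525/11.57 = -0.04538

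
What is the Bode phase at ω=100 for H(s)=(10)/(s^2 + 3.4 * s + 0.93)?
Substitute s = j*100: H(j100) = -0.000998938 - 3.39671e-05j.
∠H(j100) = atan2(Im, Re) = atan2(-3.39671e-05, -0.000998938) = -178.05°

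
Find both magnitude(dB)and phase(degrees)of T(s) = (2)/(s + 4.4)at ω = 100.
Substitute s = j*100: T(j100) = 0.0008783 - 0.0199614j.
|T| = 20*log₁₀(sqrt(Re²+Im²)) = -33.99 dB.
∠T = atan2(Im, Re) = -87.48°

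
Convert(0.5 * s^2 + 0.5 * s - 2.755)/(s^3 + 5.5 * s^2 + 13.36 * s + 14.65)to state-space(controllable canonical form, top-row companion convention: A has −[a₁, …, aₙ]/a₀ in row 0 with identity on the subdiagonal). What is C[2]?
Reachable canonical form: C = numerator coefficients (right-aligned, zero-padded to length n).
num = 0.5*s^2 + 0.5*s - 2.755, C = [[0.5, 0.5, -2.755]].
C[2] = -2.755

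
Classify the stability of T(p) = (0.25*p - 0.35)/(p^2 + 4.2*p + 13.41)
Denominator: p^2 + 4.2*p + 13.41. Poles: -2.1 + 3j, -2.1 - 3j. Stable (all poles in LHP)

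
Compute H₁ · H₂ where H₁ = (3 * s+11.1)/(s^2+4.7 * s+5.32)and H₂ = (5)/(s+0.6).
Series: H = H₁ · H₂ = (n₁·n₂)/(d₁·d₂).
Num: n₁·n₂ = 15*s + 55.5. Den: d₁·d₂ = s^3 + 5.3*s^2 + 8.14*s + 3.192.
H(s) = (15*s + 55.5)/(s^3 + 5.3*s^2 + 8.14*s + 3.192)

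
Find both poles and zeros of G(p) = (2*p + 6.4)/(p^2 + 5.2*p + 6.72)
Set denominator = 0: p^2 + 5.2*p + 6.72 = (p + 2.4)(p + 2.8) = 0 → Poles: -2.4, -2.8
Set numerator = 0: 2*p + 6.4 = 0 → Zeros: -3.2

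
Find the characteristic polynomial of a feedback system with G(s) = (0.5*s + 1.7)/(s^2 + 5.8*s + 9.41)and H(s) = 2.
Characteristic poly = G_den * H_den + G_num * H_num = (s^2 + 5.8*s + 9.41) + (s + 3.4) = s^2 + 6.8*s + 12.81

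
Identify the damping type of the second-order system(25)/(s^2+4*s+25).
Standard form: ωn²/(s²+2ζωn·s+ωn²) gives ωn=5, ζ=0.4.
Underdamped (ζ = 0.4 < 1)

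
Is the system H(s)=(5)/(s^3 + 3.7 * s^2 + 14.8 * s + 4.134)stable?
Denominator: s^3 + 3.7*s^2 + 14.8*s + 4.134 = (s + 0.3)(s^2 + 3.4*s + 13.78). Poles: -0.3, -1.7 + 3.3j, -1.7 - 3.3j. All Re(p)<0: Yes (stable)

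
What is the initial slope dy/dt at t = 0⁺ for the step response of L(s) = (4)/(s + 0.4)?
IVT: y'(0⁺) = lim_{s→∞} s²·Y(s) = lim_{s→∞} s·L(s).
deg(num) = 0, deg(den) = 1, relative degree = 1, so s·L(s) → (leading num)/(leading den) = 4/1 = 4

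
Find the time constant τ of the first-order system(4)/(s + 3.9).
First-order system: τ = -1/pole. Pole = -3.9. τ = -1/(-3.9) = 0.2564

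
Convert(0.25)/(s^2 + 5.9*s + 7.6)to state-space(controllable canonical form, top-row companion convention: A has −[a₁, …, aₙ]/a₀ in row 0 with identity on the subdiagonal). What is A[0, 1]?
Reachable canonical form for den = s^2 + 5.9*s + 7.6: top row of A = -[a₁,a₂,...,aₙ]/a₀, ones on the subdiagonal, zeros elsewhere.
A = [[-5.9, -7.6], [1, 0]].
A[0,1] = -7.6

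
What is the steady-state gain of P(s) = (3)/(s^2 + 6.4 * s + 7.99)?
DC gain = P(0) = num(0)/den(0) = 3/7.99 = 0.3755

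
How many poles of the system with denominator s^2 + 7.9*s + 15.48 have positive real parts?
s^2 + 7.9*s + 15.48 = (s + 3.6)(s + 4.3). Poles: -3.6, -4.3. RHP poles (Re>0): 0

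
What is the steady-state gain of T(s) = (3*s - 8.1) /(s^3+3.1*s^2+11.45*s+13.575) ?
DC gain = T(0) = num(0)/den(0) = -8.1/13.575 = -0.5967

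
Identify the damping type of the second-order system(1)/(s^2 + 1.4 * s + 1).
Standard form: ωn²/(s²+2ζωn·s+ωn²) gives ωn=1, ζ=0.7.
Underdamped (ζ = 0.7 < 1)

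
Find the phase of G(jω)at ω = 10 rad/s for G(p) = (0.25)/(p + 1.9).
Substitute p = j*10: G(j10) = 0.0045845 - 0.0241289j.
∠G(j10) = atan2(Im, Re) = atan2(-0.0241289, 0.0045845) = -79.24°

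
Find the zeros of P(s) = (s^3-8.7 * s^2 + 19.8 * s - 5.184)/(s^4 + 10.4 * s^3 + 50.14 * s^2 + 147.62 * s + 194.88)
Set numerator = 0: s^3 - 8.7*s^2 + 19.8*s - 5.184 = (s - 3.6)(s - 4.8)(s - 0.3) = 0 → Zeros: 0.3, 3.6, 4.8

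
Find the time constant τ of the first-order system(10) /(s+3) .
First-order system: τ = -1/pole. Pole = -3. τ = -1/(-3) = 0.3333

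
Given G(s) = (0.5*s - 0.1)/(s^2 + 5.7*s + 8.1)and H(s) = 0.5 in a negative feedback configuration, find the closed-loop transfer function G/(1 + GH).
Closed-loop T = G/(1+GH).
Numerator: G_num * H_den = 0.5*s - 0.1.
Denominator: G_den * H_den + G_num * H_num = (s^2 + 5.7*s + 8.1) + (0.25*s - 0.05) = s^2 + 5.95*s + 8.05.
T(s) = (0.5*s - 0.1)/(s^2 + 5.95*s + 8.05)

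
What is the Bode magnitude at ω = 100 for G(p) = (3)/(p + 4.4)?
Substitute p = j*100: G(j100) = 0.00131745 - 0.029942j.
|G(j100)| = sqrt(Re² + Im²) = 0.02997.
20*log₁₀(0.02997) = -30.47 dB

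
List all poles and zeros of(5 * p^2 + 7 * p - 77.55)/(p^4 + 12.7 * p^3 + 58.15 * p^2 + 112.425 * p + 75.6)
Set denominator = 0: p^4 + 12.7*p^3 + 58.15*p^2 + 112.425*p + 75.6 = (p + 3.5)(p + 1.5)(p + 3.2)(p + 4.5) = 0 → Poles: -1.5, -3.2, -3.5, -4.5
Set numerator = 0: 5*p^2 + 7*p - 77.55 = 5*(p + 4.7)(p - 3.3) = 0 → Zeros: -4.7, 3.3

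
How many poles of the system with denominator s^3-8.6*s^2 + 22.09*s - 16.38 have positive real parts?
s^3 - 8.6*s^2 + 22.09*s - 16.38 = (s - 1.3)(s - 2.8)(s - 4.5). Poles: 1.3, 2.8, 4.5. RHP poles (Re>0): 3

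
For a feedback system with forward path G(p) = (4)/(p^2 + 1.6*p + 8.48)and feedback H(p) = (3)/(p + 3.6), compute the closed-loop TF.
Closed-loop T = G/(1+GH).
Numerator: G_num * H_den = 4*p + 14.4.
Denominator: G_den * H_den + G_num * H_num = (p^3 + 5.2*p^2 + 14.24*p + 30.528) + (12) = p^3 + 5.2*p^2 + 14.24*p + 42.528.
T(p) = (4*p + 14.4)/(p^3 + 5.2*p^2 + 14.24*p + 42.528)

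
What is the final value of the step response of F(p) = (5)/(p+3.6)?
FVT: lim_{t→∞} y(t) = lim_{p→0} p*Y(p) where Y(p) = F(p)/p.
= lim_{p→0} F(p) = F(0) = num(0)/den(0) = 5/3.6 = 1.389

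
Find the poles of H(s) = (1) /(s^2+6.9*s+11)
Set denominator = 0: s^2 + 6.9*s + 11 = (s + 4.4)(s + 2.5) = 0 → Poles: -2.5, -4.4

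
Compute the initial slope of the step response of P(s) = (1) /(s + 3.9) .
IVT: y'(0⁺) = lim_{s→∞} s²·Y(s) = lim_{s→∞} s·P(s).
deg(num) = 0, deg(den) = 1, relative degree = 1, so s·P(s) → (leading num)/(leading den) = 1/1 = 1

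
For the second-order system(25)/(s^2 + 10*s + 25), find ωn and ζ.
Standard form: ωn²/(s²+2ζωn·s+ωn²).
const=25=ωn² → ωn=5, s coeff=10=2ζωn → ζ=1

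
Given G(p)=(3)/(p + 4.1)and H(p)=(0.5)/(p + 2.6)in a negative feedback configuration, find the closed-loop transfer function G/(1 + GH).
Closed-loop T = G/(1+GH).
Numerator: G_num * H_den = 3*p + 7.8.
Denominator: G_den * H_den + G_num * H_num = (p^2 + 6.7*p + 10.66) + (1.5) = p^2 + 6.7*p + 12.16.
T(p) = (3*p + 7.8)/(p^2 + 6.7*p + 12.16)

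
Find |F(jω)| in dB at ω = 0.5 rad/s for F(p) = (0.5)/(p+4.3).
Substitute p = j*0.5: F(j0.5) = 0.114728 - 0.0133404j.
|F(j0.5)| = sqrt(Re² + Im²) = 0.1155.
20*log₁₀(0.1155) = -18.75 dB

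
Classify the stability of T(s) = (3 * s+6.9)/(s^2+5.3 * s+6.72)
Denominator: s^2 + 5.3*s + 6.72 = (s + 3.2)(s + 2.1). Poles: -2.1, -3.2. Stable (all poles in LHP)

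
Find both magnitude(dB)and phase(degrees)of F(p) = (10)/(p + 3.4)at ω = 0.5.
Substitute p = j*0.5: F(j0.5) = 2.87892 - 0.42337j.
|F| = 20*log₁₀(sqrt(Re²+Im²)) = 9.28 dB.
∠F = atan2(Im, Re) = -8.37°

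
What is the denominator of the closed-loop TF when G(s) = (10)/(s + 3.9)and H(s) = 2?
Characteristic poly = G_den * H_den + G_num * H_num = (s + 3.9) + (20) = s + 23.9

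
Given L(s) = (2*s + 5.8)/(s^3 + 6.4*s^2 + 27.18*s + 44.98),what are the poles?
Set denominator = 0: s^3 + 6.4*s^2 + 27.18*s + 44.98 = (s + 2.6)(s^2 + 3.8*s + 17.3) = 0 → Poles: -1.9 + 3.7j, -1.9 - 3.7j, -2.6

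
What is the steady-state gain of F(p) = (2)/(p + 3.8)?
DC gain = F(0) = num(0)/den(0) = 2/3.8 = 0.5263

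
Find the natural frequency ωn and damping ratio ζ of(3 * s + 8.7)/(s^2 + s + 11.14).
Underdamped: complex pole -0.5 + 3.3j. ωn = |pole| = 3.338, ζ = -Re(pole)/ωn = 0.1498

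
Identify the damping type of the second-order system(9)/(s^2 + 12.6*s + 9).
Standard form: ωn²/(s²+2ζωn·s+ωn²) gives ωn=3, ζ=2.1.
Overdamped (ζ = 2.1 > 1)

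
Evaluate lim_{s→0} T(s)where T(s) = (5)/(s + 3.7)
DC gain = T(0) = num(0)/den(0) = 5/3.7 = 1.351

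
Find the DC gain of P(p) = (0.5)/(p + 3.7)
DC gain = P(0) = num(0)/den(0) = 0.5/3.7 = 0.1351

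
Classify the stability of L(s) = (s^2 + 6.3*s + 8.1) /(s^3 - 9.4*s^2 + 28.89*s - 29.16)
Denominator: s^3 - 9.4*s^2 + 28.89*s - 29.16 = (s - 2.7)(s - 4)(s - 2.7). Poles: 2.7, 2.7, 4. Unstable (3 pole(s) in RHP)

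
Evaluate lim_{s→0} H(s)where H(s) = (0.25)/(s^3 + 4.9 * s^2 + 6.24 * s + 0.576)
DC gain = H(0) = num(0)/den(0) = 0.25/0.576 = 0.434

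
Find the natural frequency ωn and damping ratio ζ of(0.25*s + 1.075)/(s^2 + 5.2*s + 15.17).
Underdamped: complex pole -2.6 + 2.9j. ωn = |pole| = 3.895, ζ = -Re(pole)/ωn = 0.6675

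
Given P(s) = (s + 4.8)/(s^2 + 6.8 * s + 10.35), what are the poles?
Set denominator = 0: s^2 + 6.8*s + 10.35 = (s + 2.3)(s + 4.5) = 0 → Poles: -2.3, -4.5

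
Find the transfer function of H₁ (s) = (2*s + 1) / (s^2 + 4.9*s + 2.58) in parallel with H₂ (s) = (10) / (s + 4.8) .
Parallel: H = H₁ + H₂ = (n₁·d₂ + n₂·d₁)/(d₁·d₂).
n₁·d₂ = 2*s^2 + 10.6*s + 4.8. n₂·d₁ = 10*s^2 + 49*s + 25.8. Sum = 12*s^2 + 59.6*s + 30.6. d₁·d₂ = s^3 + 9.7*s^2 + 26.1*s + 12.384.
H(s) = (12*s^2 + 59.6*s + 30.6)/(s^3 + 9.7*s^2 + 26.1*s + 12.384)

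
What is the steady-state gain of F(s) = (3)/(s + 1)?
DC gain = F(0) = num(0)/den(0) = 3/1 = 3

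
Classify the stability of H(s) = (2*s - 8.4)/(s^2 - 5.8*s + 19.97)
Denominator: s^2 - 5.8*s + 19.97. Poles: 2.9 + 3.4j, 2.9 - 3.4j. Unstable (2 pole(s) in RHP)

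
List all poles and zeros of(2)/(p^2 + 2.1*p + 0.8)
Set denominator = 0: p^2 + 2.1*p + 0.8 = (p + 0.5)(p + 1.6) = 0 → Poles: -0.5, -1.6
Numerator is a nonzero constant (2) → Zeros: none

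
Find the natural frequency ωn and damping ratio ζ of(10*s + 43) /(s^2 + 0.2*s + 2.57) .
Underdamped: complex pole -0.1 + 1.6j. ωn = |pole| = 1.603, ζ = -Re(pole)/ωn = 0.06238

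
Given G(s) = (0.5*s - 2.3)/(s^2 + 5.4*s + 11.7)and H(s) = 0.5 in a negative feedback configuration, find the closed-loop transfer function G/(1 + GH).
Closed-loop T = G/(1+GH).
Numerator: G_num * H_den = 0.5*s - 2.3.
Denominator: G_den * H_den + G_num * H_num = (s^2 + 5.4*s + 11.7) + (0.25*s - 1.15) = s^2 + 5.65*s + 10.55.
T(s) = (0.5*s - 2.3)/(s^2 + 5.65*s + 10.55)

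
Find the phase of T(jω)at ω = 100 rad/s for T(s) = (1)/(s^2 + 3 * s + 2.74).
Substitute s = j*100: T(j100) = -9.99374e-05 - 2.99894e-06j.
∠T(j100) = atan2(Im, Re) = atan2(-2.99894e-06, -9.99374e-05) = -178.28°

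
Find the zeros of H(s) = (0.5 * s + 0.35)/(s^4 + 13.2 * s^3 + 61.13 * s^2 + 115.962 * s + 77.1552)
Set numerator = 0: 0.5*s + 0.35 = 0 → Zeros: -0.7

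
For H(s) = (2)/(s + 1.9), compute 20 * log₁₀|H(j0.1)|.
Substitute s = j*0.1: H(j0.1) = 1.04972 - 0.0552486j.
|H(j0.1)| = sqrt(Re² + Im²) = 1.051.
20*log₁₀(1.051) = 0.43 dB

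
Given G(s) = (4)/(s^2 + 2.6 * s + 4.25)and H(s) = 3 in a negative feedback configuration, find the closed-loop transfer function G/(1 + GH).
Closed-loop T = G/(1+GH).
Numerator: G_num * H_den = 4.
Denominator: G_den * H_den + G_num * H_num = (s^2 + 2.6*s + 4.25) + (12) = s^2 + 2.6*s + 16.25.
T(s) = (4)/(s^2 + 2.6*s + 16.25)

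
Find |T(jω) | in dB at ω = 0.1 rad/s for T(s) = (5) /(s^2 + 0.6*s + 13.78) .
Substitute s = j*0.1: T(j0.1) = 0.363101 - 0.00158214j.
|T(j0.1)| = sqrt(Re² + Im²) = 0.3631.
20*log₁₀(0.3631) = -8.80 dB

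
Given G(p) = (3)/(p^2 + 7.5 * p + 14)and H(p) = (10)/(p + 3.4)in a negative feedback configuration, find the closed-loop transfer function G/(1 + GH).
Closed-loop T = G/(1+GH).
Numerator: G_num * H_den = 3*p + 10.2.
Denominator: G_den * H_den + G_num * H_num = (p^3 + 10.9*p^2 + 39.5*p + 47.6) + (30) = p^3 + 10.9*p^2 + 39.5*p + 77.6.
T(p) = (3*p + 10.2)/(p^3 + 10.9*p^2 + 39.5*p + 77.6)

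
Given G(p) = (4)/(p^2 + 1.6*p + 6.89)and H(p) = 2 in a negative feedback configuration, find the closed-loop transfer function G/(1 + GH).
Closed-loop T = G/(1+GH).
Numerator: G_num * H_den = 4.
Denominator: G_den * H_den + G_num * H_num = (p^2 + 1.6*p + 6.89) + (8) = p^2 + 1.6*p + 14.89.
T(p) = (4)/(p^2 + 1.6*p + 14.89)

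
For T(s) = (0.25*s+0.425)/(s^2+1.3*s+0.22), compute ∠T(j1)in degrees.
Substitute s = j*1: T(j1) = -0.00282805 - 0.325226j.
∠T(j1) = atan2(Im, Re) = atan2(-0.325226, -0.00282805) = -90.50°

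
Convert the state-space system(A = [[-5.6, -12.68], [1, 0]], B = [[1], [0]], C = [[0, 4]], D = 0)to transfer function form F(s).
F(s) = C(sI - A)⁻¹B + D.
Characteristic polynomial det(sI - A) = s^2 + 5.6*s + 12.68.
Numerator from C·adj(sI-A)·B + D·det(sI-A) = 4.
F(s) = (4)/(s^2 + 5.6*s + 12.68)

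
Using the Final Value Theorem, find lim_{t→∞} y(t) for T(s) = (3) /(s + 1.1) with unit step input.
FVT: lim_{t→∞} y(t) = lim_{s→0} s*Y(s) where Y(s) = T(s)/s.
= lim_{s→0} T(s) = T(0) = num(0)/den(0) = 3/1.1 = 2.727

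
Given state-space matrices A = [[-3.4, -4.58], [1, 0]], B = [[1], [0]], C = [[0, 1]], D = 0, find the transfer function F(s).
F(s) = C(sI - A)⁻¹B + D.
Characteristic polynomial det(sI - A) = s^2 + 3.4*s + 4.58.
Numerator from C·adj(sI-A)·B + D·det(sI-A) = 1.
F(s) = (1)/(s^2 + 3.4*s + 4.58)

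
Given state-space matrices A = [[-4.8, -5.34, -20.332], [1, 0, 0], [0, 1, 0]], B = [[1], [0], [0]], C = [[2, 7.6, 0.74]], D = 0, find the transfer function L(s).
L(s) = C(sI - A)⁻¹B + D.
Characteristic polynomial det(sI - A) = s^3 + 4.8*s^2 + 5.34*s + 20.332.
Numerator from C·adj(sI-A)·B + D·det(sI-A) = 2*s^2 + 7.6*s + 0.74.
L(s) = (2*s^2 + 7.6*s + 0.74)/(s^3 + 4.8*s^2 + 5.34*s + 20.332)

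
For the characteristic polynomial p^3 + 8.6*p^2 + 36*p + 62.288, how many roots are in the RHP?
p^3 + 8.6*p^2 + 36*p + 62.288 = (p + 3.4)(p^2 + 5.2*p + 18.32). Poles: -2.6 + 3.4j, -2.6 - 3.4j, -3.4. RHP poles (Re>0): 0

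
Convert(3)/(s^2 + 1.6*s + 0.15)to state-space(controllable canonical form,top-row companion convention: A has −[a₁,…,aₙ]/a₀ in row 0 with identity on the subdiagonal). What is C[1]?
Reachable canonical form: C = numerator coefficients (right-aligned, zero-padded to length n).
num = 3, C = [[0, 3]].
C[1] = 3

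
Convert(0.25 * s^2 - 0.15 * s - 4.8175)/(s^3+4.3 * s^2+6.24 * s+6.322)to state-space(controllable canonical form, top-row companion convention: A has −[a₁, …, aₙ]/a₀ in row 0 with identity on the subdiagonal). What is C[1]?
Reachable canonical form: C = numerator coefficients (right-aligned, zero-padded to length n).
num = 0.25*s^2 - 0.15*s - 4.8175, C = [[0.25, -0.15, -4.8175]].
C[1] = -0.15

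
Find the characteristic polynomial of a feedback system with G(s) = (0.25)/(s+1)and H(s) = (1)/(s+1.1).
Characteristic poly = G_den * H_den + G_num * H_num = (s^2 + 2.1*s + 1.1) + (0.25) = s^2 + 2.1*s + 1.35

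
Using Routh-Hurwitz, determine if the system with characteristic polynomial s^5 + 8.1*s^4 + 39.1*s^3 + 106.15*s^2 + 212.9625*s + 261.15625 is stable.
Routh array:
s^5: [1, 39.1, 212.9625]; s^4: [8.1, 106.15, 261.15625]; s^3: [25.9951, 180.721]; s^2: [49.8378, 261.15625]; s^1: [44.5035]; s^0: [261.15625]
First column: [1, 8.1, 25.9951, 49.8378, 44.5035, 261.15625]. Sign changes = 0.
Yes, stable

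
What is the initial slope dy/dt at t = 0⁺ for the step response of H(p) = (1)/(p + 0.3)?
IVT: y'(0⁺) = lim_{p→∞} p²·Y(p) = lim_{p→∞} p·H(p).
deg(num) = 0, deg(den) = 1, relative degree = 1, so p·H(p) → (leading num)/(leading den) = 1/1 = 1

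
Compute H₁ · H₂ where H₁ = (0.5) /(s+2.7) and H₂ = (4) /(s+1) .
Series: H = H₁ · H₂ = (n₁·n₂)/(d₁·d₂).
Num: n₁·n₂ = 2. Den: d₁·d₂ = s^2 + 3.7*s + 2.7.
H(s) = (2)/(s^2 + 3.7*s + 2.7)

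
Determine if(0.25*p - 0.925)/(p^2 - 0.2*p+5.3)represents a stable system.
Denominator: p^2 - 0.2*p + 5.3. Poles: 0.1 + 2.3j, 0.1 - 2.3j. All Re(p)<0: No (unstable)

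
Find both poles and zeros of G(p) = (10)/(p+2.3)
Set denominator = 0: p + 2.3 = 0 → Poles: -2.3
Numerator is a nonzero constant (10) → Zeros: none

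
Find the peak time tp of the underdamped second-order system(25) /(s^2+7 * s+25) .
Standard form: ωn²/(s²+2ζωn·s+ωn²) → ωn = 5, ζ = 0.7.
ωd = ωn·√(1-ζ²) = 5·√(1-0.7²) = 3.571.
tp = π/ωd = π/3.571 = 0.8798 s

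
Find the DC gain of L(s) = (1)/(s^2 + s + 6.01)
DC gain = L(0) = num(0)/den(0) = 1/6.01 = 0.1664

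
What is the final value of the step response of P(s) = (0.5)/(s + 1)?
FVT: lim_{t→∞} y(t) = lim_{s→0} s*Y(s) where Y(s) = P(s)/s.
= lim_{s→0} P(s) = P(0) = num(0)/den(0) = 0.5/1 = 0.5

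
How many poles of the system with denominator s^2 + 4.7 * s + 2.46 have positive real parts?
s^2 + 4.7*s + 2.46 = (s + 0.6)(s + 4.1). Poles: -0.6, -4.1. RHP poles (Re>0): 0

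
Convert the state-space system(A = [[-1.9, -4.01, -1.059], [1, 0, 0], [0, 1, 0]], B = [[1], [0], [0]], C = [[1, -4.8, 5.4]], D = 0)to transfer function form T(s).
T(s) = C(sI - A)⁻¹B + D.
Characteristic polynomial det(sI - A) = s^3 + 1.9*s^2 + 4.01*s + 1.059.
Numerator from C·adj(sI-A)·B + D·det(sI-A) = s^2 - 4.8*s + 5.4.
T(s) = (s^2 - 4.8*s + 5.4)/(s^3 + 1.9*s^2 + 4.01*s + 1.059)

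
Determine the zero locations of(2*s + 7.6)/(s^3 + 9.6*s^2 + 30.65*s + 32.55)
Set numerator = 0: 2*s + 7.6 = 0 → Zeros: -3.8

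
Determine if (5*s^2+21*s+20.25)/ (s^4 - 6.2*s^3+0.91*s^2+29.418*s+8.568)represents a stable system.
Denominator: s^4 - 6.2*s^3 + 0.91*s^2 + 29.418*s + 8.568 = (s - 4)(s + 0.3)(s + 1.7)(s - 4.2). Poles: -0.3, -1.7, 4, 4.2. All Re(p)<0: No (unstable)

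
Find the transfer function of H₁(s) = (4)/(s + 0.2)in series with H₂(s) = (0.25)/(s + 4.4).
Series: H = H₁ · H₂ = (n₁·n₂)/(d₁·d₂).
Num: n₁·n₂ = 1. Den: d₁·d₂ = s^2 + 4.6*s + 0.88.
H(s) = (1)/(s^2 + 4.6*s + 0.88)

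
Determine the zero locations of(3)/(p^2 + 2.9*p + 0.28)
Numerator is a nonzero constant (3) → Zeros: none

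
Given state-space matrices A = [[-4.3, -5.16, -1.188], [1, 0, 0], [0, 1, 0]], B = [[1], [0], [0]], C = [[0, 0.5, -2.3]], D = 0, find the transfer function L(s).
L(s) = C(sI - A)⁻¹B + D.
Characteristic polynomial det(sI - A) = s^3 + 4.3*s^2 + 5.16*s + 1.188.
Numerator from C·adj(sI-A)·B + D·det(sI-A) = 0.5*s - 2.3.
L(s) = (0.5*s - 2.3)/(s^3 + 4.3*s^2 + 5.16*s + 1.188)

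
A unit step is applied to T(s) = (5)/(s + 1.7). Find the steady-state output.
FVT: lim_{t→∞} y(t) = lim_{s→0} s*Y(s) where Y(s) = T(s)/s.
= lim_{s→0} T(s) = T(0) = num(0)/den(0) = 5/1.7 = 2.941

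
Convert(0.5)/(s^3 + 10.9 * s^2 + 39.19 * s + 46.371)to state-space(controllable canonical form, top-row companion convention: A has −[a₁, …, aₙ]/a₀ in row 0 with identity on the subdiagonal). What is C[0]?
Reachable canonical form: C = numerator coefficients (right-aligned, zero-padded to length n).
num = 0.5, C = [[0, 0, 0.5]].
C[0] = 0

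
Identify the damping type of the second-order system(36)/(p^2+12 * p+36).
Standard form: ωn²/(p²+2ζωn·p+ωn²) gives ωn=6, ζ=1.
Critically damped (ζ = 1)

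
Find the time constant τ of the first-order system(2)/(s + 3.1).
First-order system: τ = -1/pole. Pole = -3.1. τ = -1/(-3.1) = 0.3226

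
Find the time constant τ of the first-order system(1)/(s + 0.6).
First-order system: τ = -1/pole. Pole = -0.6. τ = -1/(-0.6) = 1.667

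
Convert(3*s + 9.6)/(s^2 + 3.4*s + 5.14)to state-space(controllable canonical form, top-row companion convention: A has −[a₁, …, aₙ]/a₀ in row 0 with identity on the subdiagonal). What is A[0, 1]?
Reachable canonical form for den = s^2 + 3.4*s + 5.14: top row of A = -[a₁,a₂,...,aₙ]/a₀, ones on the subdiagonal, zeros elsewhere.
A = [[-3.4, -5.14], [1, 0]].
A[0,1] = -5.14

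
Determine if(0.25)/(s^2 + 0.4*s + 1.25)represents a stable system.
Denominator: s^2 + 0.4*s + 1.25. Poles: -0.2 + 1.1j, -0.2 - 1.1j. All Re(p)<0: Yes (stable)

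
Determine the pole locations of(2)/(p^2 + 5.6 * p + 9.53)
Set denominator = 0: p^2 + 5.6*p + 9.53 = 0 → Poles: -2.8 + 1.3j, -2.8 - 1.3j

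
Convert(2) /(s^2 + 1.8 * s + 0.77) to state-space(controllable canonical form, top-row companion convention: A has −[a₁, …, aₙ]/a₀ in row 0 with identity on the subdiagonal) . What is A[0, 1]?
Reachable canonical form for den = s^2 + 1.8*s + 0.77: top row of A = -[a₁,a₂,...,aₙ]/a₀, ones on the subdiagonal, zeros elsewhere.
A = [[-1.8, -0.77], [1, 0]].
A[0,1] = -0.77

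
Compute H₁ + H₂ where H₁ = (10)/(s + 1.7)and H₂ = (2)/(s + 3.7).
Parallel: H = H₁ + H₂ = (n₁·d₂ + n₂·d₁)/(d₁·d₂).
n₁·d₂ = 10*s + 37. n₂·d₁ = 2*s + 3.4. Sum = 12*s + 40.4. d₁·d₂ = s^2 + 5.4*s + 6.29.
H(s) = (12*s + 40.4)/(s^2 + 5.4*s + 6.29)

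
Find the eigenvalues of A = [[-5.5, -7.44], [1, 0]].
Eigenvalues solve det(λI - A) = 0.
Characteristic polynomial: λ^2 + 5.5*λ + 7.44 = 0.
Factor: (λ + 2.4)(λ + 3.1) = 0.
Roots: -2.4, -3.1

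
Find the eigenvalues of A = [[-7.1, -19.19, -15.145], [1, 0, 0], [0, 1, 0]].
Eigenvalues solve det(λI - A) = 0.
Characteristic polynomial: λ^3 + 7.1*λ^2 + 19.19*λ + 15.145 = 0.
Factor: (λ + 1.3)(λ^2 + 5.8*λ + 11.65) = 0.
Roots: -1.3, -2.9 + 1.8j, -2.9 - 1.8j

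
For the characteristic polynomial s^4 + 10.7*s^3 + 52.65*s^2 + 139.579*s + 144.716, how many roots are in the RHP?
s^4 + 10.7*s^3 + 52.65*s^2 + 139.579*s + 144.716 = (s + 4)(s + 2.3)(s^2 + 4.4*s + 15.73). Poles: -2.2 + 3.3j, -2.2 - 3.3j, -2.3, -4. RHP poles (Re>0): 0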